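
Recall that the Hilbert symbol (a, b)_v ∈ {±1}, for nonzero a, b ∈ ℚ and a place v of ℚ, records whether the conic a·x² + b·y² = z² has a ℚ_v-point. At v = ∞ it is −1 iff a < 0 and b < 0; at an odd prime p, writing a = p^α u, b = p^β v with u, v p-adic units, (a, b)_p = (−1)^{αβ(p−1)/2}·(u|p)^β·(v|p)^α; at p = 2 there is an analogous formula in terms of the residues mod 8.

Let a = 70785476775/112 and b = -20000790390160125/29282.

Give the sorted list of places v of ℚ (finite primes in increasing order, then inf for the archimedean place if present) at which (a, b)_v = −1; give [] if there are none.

Mod squares: a ≡ 2737, b ≡ -46410. Check v ∈ {∞, 2, 3, 5, 7, 11, 13, 17, 23}.
v=11: a=11^0·(≡1), b=11^-4·(≡2) mod 11; (1|11)=+1, (2|11)=-1; (−1)^{0·-4·5}·(+1)^-4·(-1)^0 = +1.
v=2: v_2(a)=-4, v_2(b)=-1; units ≡ 1, 3 (mod 8); ε·ε+αω+βω = 0·1+-4·1+-1·0 ≡ 0  ⇒  (a,b)_2 = +1.
v=7: a=7^-1·(≡3), b=7^1·(≡3) mod 7; (3|7)=-1, (3|7)=-1; (−1)^{-1·1·3}·(-1)^1·(-1)^-1 = -1.
v=5: a=5^2·(≡3), b=5^3·(≡2) mod 5; (3|5)=-1, (2|5)=-1; (−1)^{2·3·2}·(-1)^3·(-1)^2 = -1.
v=13: a=13^2·(≡8), b=13^3·(≡2) mod 13; (8|13)=-1, (2|13)=-1; (−1)^{2·3·6}·(-1)^3·(-1)^2 = -1.
v=17: a=17^1·(≡1), b=17^1·(≡11) mod 17; (1|17)=+1, (11|17)=-1; (−1)^{1·1·8}·(+1)^1·(-1)^1 = -1.
v=23: a=23^3·(≡16), b=23^4·(≡2) mod 23; (16|23)=+1, (2|23)=+1; (−1)^{3·4·11}·(+1)^4·(+1)^3 = +1.
v=3: a=3^4·(≡1), b=3^7·(≡1) mod 3; (1|3)=+1, (1|3)=+1; (−1)^{4·7·1}·(+1)^7·(+1)^4 = +1.
v=∞: 2737 > 0 and -46410 < 0  ⇒  (a,b)_∞ = +1.
|Ram(2737, -46410)| = 4, even; anisotropic at {5, 7, 13, 17}.

[5, 7, 13, 17]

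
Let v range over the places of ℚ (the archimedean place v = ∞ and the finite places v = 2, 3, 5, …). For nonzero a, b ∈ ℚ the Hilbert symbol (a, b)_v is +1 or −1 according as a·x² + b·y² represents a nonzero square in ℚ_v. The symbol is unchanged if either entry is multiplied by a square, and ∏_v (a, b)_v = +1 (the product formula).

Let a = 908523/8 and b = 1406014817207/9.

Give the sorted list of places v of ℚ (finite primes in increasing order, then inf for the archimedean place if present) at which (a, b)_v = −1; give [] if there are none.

[2, 3]

Mod squares: a ≡ 201894, b ≡ 23. Check v ∈ {∞, 2, 3, 7, 11, 13, 19, 23}.
v=23: a=23^1·(≡7), b=23^1·(≡1) mod 23; (7|23)=-1, (1|23)=+1; (−1)^{1·1·11}·(-1)^1·(+1)^1 = +1.
v=∞: 201894 > 0 and 23 > 0  ⇒  (a,b)_∞ = +1.
v=3: a=3^3·(≡2), b=3^-2·(≡2) mod 3; (2|3)=-1, (2|3)=-1; (−1)^{3·-2·1}·(-1)^-2·(-1)^3 = -1.
v=2: v_2(a)=-3, v_2(b)=0; units ≡ 3, 7 (mod 8); ε·ε+αω+βω = 1·1+-3·0+0·1 ≡ 1  ⇒  (a,b)_2 = -1.
v=19: a=19^1·(≡4), b=19^2·(≡6) mod 19; (4|19)=+1, (6|19)=+1; (−1)^{1·2·9}·(+1)^2·(+1)^1 = +1.
v=13: a=13^0·(≡12), b=13^4·(≡1) mod 13; (12|13)=+1, (1|13)=+1; (−1)^{0·4·6}·(+1)^4·(+1)^0 = +1.
v=11: a=11^1·(≡2), b=11^2·(≡3) mod 11; (2|11)=-1, (3|11)=+1; (−1)^{1·2·5}·(-1)^2·(+1)^1 = +1.
v=7: a=7^1·(≡2), b=7^2·(≡1) mod 7; (2|7)=+1, (1|7)=+1; (−1)^{1·2·3}·(+1)^2·(+1)^1 = +1.
(201894, 23 / ℚ) ramifies at {2, 3}: a division algebra.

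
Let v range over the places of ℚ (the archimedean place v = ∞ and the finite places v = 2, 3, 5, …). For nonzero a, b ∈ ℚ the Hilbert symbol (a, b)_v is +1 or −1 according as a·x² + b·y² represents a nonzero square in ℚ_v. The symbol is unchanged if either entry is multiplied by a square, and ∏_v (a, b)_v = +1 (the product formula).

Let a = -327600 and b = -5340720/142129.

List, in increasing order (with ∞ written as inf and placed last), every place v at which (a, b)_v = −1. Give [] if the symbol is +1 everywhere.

(a, b) ≡ (-91, -1155) mod (ℚ^×)²; places V = {2, 3, 5, 7, 11, 13, 17, 29, ∞}.
(a,b)_∞: sgn(-91)=−, sgn(-1155)=−, so -1.
(a,b)_11: α=0, u≡2; β=1, v≡1 (mod 11); (2|11)=-1, (1|11)=+1; sign (−1)^0·-1^1·+1^0 = -1.
(a,b)_3: α=2, u≡2; β=1, v≡2 (mod 3); (2|3)=-1, (2|3)=-1; sign (−1)^0·-1^1·-1^2 = -1.
(a,b)_29: α=0, u≡13; β=-2, v≡16 (mod 29); (13|29)=+1, (16|29)=+1; sign (−1)^0·+1^-2·+1^0 = +1.
(a,b)_5: α=2, u≡1; β=1, v≡4 (mod 5); (1|5)=+1, (4|5)=+1; sign (−1)^0·+1^1·+1^2 = +1.
(a,b)_7: α=1, u≡2; β=1, v≡5 (mod 7); (2|7)=+1, (5|7)=-1; sign (−1)^1·+1^1·-1^1 = +1.
(a,b)_13: α=1, u≡7; β=-2, v≡2 (mod 13); (7|13)=-1, (2|13)=-1; sign (−1)^0·-1^-2·-1^1 = -1.
(a,b)_17: α=0, u≡7; β=2, v≡15 (mod 17); (7|17)=-1, (15|17)=+1; sign (−1)^0·-1^2·+1^0 = +1.
(a,b)_2: α=4, β=4; u≡5, v≡5 (mod 8); ε(u)ε(v)=0·0, αω(v)=4·1, βω(u)=4·1; sum ≡ 0  ⇒  +1.
Ram(-91, -1155) = {3, 11, 13, ∞}; no ℚ_3-point on the conic.

[3, 11, 13, inf]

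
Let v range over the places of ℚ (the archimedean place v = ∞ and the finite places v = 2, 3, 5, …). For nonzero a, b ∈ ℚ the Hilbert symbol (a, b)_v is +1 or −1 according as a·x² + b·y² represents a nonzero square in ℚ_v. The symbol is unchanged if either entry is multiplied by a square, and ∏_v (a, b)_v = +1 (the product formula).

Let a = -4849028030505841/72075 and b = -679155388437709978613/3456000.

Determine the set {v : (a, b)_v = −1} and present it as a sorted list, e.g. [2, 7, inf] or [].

(a, b) ≡ (-1443, -7995) mod (ℚ^×)²; places V = {2, 3, 5, 7, 13, 17, 23, 31, 37, 41, ∞}.
(a,b)_7: α=2, u≡6; β=2, v≡5 (mod 7); (6|7)=-1, (5|7)=-1; sign (−1)^0·-1^2·-1^2 = +1.
(a,b)_17: α=0, u≡13; β=2, v≡14 (mod 17); (13|17)=+1, (14|17)=-1; sign (−1)^0·+1^2·-1^0 = +1.
(a,b)_∞: sgn(-1443)=−, sgn(-7995)=−, so -1.
(a,b)_2: α=0, β=-10; u≡5, v≡5 (mod 8); ε(u)ε(v)=0·0, αω(v)=0·1, βω(u)=-10·1; sum ≡ 0  ⇒  +1.
(a,b)_37: α=3, u≡5; β=4, v≡1 (mod 37); (5|37)=-1, (1|37)=+1; sign (−1)^0·-1^4·+1^3 = +1.
(a,b)_3: α=-1, u≡2; β=-3, v≡2 (mod 3); (2|3)=-1, (2|3)=-1; sign (−1)^1·-1^-3·-1^-1 = -1.
(a,b)_41: α=2, u≡25; β=3, v≡23 (mod 41); (25|41)=+1, (23|41)=+1; sign (−1)^0·+1^3·+1^2 = +1.
(a,b)_5: α=-2, u≡3; β=-3, v≡4 (mod 5); (3|5)=-1, (4|5)=+1; sign (−1)^0·-1^-3·+1^-2 = -1.
(a,b)_23: α=2, u≡3; β=0, v≡8 (mod 23); (3|23)=+1, (8|23)=+1; sign (−1)^0·+1^0·+1^2 = +1.
(a,b)_31: α=-2, u≡25; β=0, v≡29 (mod 31); (25|31)=+1, (29|31)=-1; sign (−1)^0·+1^0·-1^-2 = +1.
(a,b)_13: α=3, u≡11; β=5, v≡4 (mod 13); (11|13)=-1, (4|13)=+1; sign (−1)^0·-1^5·+1^3 = -1.
|Ram(-1443, -7995)| = 4, even; anisotropic at {3, 5, 13, ∞}.

[3, 5, 13, inf]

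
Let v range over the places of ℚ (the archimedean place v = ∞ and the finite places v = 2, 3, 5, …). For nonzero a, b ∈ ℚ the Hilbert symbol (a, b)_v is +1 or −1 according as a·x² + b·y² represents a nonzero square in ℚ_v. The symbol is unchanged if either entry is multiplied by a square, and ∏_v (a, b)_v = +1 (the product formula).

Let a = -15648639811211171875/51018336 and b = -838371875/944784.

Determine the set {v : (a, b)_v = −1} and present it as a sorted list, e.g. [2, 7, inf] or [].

[2, 5, 23, inf]

Mod squares: a ≡ -690, b ≡ -1595. Check v ∈ {∞, 2, 3, 5, 11, 23, 29}.
v=29: a=29^6·(≡5), b=29^3·(≡18) mod 29; (5|29)=+1, (18|29)=-1; (−1)^{6·3·14}·(+1)^3·(-1)^6 = +1.
v=∞: -690 < 0 and -1595 < 0  ⇒  (a,b)_∞ = -1.
v=2: v_2(a)=-5, v_2(b)=-4; units ≡ 7, 5 (mod 8); ε·ε+αω+βω = 1·0+-5·1+-4·0 ≡ 1  ⇒  (a,b)_2 = -1.
v=23: a=23^1·(≡9), b=23^0·(≡14) mod 23; (9|23)=+1, (14|23)=-1; (−1)^{1·0·11}·(+1)^0·(-1)^1 = -1.
v=11: a=11^4·(≡9), b=11^1·(≡4) mod 11; (9|11)=+1, (4|11)=+1; (−1)^{4·1·5}·(+1)^1·(+1)^4 = +1.
v=3: a=3^-13·(≡1), b=3^-10·(≡1) mod 3; (1|3)=+1, (1|3)=+1; (−1)^{-13·-10·1}·(+1)^-10·(+1)^-13 = +1.
v=5: a=5^7·(≡2), b=5^5·(≡4) mod 5; (2|5)=-1, (4|5)=+1; (−1)^{7·5·2}·(-1)^5·(+1)^7 = -1.
(-690, -1595 / ℚ) ramifies at {2, 5, 23, ∞}: a division algebra.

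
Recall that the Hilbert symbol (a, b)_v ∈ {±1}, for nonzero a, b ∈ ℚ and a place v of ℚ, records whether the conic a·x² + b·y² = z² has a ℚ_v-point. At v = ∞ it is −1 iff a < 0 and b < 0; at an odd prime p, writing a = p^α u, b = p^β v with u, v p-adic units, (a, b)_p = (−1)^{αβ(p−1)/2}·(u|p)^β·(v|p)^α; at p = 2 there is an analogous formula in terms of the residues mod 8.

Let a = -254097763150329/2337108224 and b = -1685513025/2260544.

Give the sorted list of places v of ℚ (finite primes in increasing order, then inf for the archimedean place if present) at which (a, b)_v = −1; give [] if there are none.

Mod squares: a ≡ -33649, b ≡ -209. Check v ∈ {∞, 2, 3, 5, 7, 11, 13, 17, 19, 23}.
v=11: a=11^-3·(≡8), b=11^-1·(≡1) mod 11; (8|11)=-1, (1|11)=+1; (−1)^{-3·-1·5}·(-1)^-1·(+1)^-3 = +1.
v=23: a=23^3·(≡3), b=23^2·(≡22) mod 23; (3|23)=+1, (22|23)=-1; (−1)^{3·2·11}·(+1)^2·(-1)^3 = -1.
v=3: a=3^6·(≡2), b=3^2·(≡1) mod 3; (2|3)=-1, (1|3)=+1; (−1)^{6·2·1}·(-1)^2·(+1)^6 = +1.
v=∞: -33649 < 0 and -209 < 0  ⇒  (a,b)_∞ = -1.
v=19: a=19^-3·(≡10), b=19^-1·(≡8) mod 19; (10|19)=-1, (8|19)=-1; (−1)^{-3·-1·9}·(-1)^-1·(-1)^-3 = -1.
v=7: a=7^3·(≡1), b=7^2·(≡1) mod 7; (1|7)=+1, (1|7)=+1; (−1)^{3·2·3}·(+1)^2·(+1)^3 = +1.
v=17: a=17^4·(≡12), b=17^2·(≡11) mod 17; (12|17)=-1, (11|17)=-1; (−1)^{4·2·8}·(-1)^2·(-1)^4 = +1.
v=5: a=5^0·(≡4), b=5^2·(≡1) mod 5; (4|5)=+1, (1|5)=+1; (−1)^{0·2·2}·(+1)^2·(+1)^0 = +1.
v=13: a=13^0·(≡5), b=13^-2·(≡1) mod 13; (5|13)=-1, (1|13)=+1; (−1)^{0·-2·6}·(-1)^-2·(+1)^0 = +1.
v=2: v_2(a)=-8, v_2(b)=-6; units ≡ 7, 7 (mod 8); ε·ε+αω+βω = 1·1+-8·0+-6·0 ≡ 1  ⇒  (a,b)_2 = -1.
(-33649, -209 / ℚ) ramifies at {2, 19, 23, ∞}: a division algebra.

[2, 19, 23, inf]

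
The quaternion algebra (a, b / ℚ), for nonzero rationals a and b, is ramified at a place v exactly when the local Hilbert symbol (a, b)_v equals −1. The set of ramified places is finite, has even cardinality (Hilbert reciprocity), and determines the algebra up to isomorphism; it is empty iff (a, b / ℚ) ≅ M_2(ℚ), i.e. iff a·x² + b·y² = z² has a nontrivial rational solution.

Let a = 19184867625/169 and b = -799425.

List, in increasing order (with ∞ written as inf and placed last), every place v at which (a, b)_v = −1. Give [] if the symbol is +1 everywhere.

[3, 5, 7, 19]

(a, b) ≡ (21945, -3553) mod (ℚ^×)²; places V = {2, 3, 5, 7, 11, 13, 17, 19, ∞}.
(a,b)_3: α=1, u≡1; β=2, v≡2 (mod 3); (1|3)=+1, (2|3)=-1; sign (−1)^0·+1^2·-1^1 = -1.
(a,b)_17: α=2, u≡15; β=1, v≡14 (mod 17); (15|17)=+1, (14|17)=-1; sign (−1)^0·+1^1·-1^2 = +1.
(a,b)_11: α=3, u≡9; β=1, v≡2 (mod 11); (9|11)=+1, (2|11)=-1; sign (−1)^1·+1^1·-1^3 = +1.
(a,b)_13: α=-2, u≡1; β=0, v≡10 (mod 13); (1|13)=+1, (10|13)=+1; sign (−1)^0·+1^0·+1^-2 = +1.
(a,b)_19: α=1, u≡13; β=1, v≡10 (mod 19); (13|19)=-1, (10|19)=-1; sign (−1)^1·-1^1·-1^1 = -1.
(a,b)_5: α=3, u≡4; β=2, v≡3 (mod 5); (4|5)=+1, (3|5)=-1; sign (−1)^0·+1^2·-1^3 = -1.
(a,b)_∞: sgn(21945)=+, sgn(-3553)=−, so +1.
(a,b)_2: α=0, β=0; u≡1, v≡7 (mod 8); ε(u)ε(v)=0·1, αω(v)=0·0, βω(u)=0·0; sum ≡ 0  ⇒  +1.
(a,b)_7: α=1, u≡5; β=0, v≡3 (mod 7); (5|7)=-1, (3|7)=-1; sign (−1)^0·-1^0·-1^1 = -1.
|Ram(21945, -3553)| = 4, even; anisotropic at {3, 5, 7, 19}.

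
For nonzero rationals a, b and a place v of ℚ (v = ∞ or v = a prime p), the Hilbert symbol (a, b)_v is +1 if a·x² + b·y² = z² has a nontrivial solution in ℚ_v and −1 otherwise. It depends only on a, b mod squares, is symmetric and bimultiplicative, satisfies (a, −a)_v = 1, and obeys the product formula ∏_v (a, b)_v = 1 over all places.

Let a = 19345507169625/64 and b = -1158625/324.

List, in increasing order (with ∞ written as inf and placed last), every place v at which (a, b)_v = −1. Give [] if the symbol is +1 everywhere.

[5, 13, 19, 23, 29, 31]

(a, b) ≡ (508757585, -46345) mod (ℚ^×)²; places V = {2, 3, 5, 7, 13, 19, 23, 29, 31, 37, ∞}.
(a,b)_19: α=1, u≡2; β=0, v≡14 (mod 19); (2|19)=-1, (14|19)=-1; sign (−1)^0·-1^0·-1^1 = -1.
(a,b)_31: α=1, u≡27; β=1, v≡3 (mod 31); (27|31)=-1, (3|31)=-1; sign (−1)^1·-1^1·-1^1 = -1.
(a,b)_29: α=1, u≡18; β=0, v≡14 (mod 29); (18|29)=-1, (14|29)=-1; sign (−1)^0·-1^0·-1^1 = -1.
(a,b)_5: α=3, u≡3; β=3, v≡4 (mod 5); (3|5)=-1, (4|5)=+1; sign (−1)^0·-1^3·+1^3 = -1.
(a,b)_∞: sgn(508757585)=+, sgn(-46345)=−, so +1.
(a,b)_3: α=2, u≡2; β=-4, v≡2 (mod 3); (2|3)=-1, (2|3)=-1; sign (−1)^0·-1^-4·-1^2 = +1.
(a,b)_37: α=1, u≡14; β=0, v≡9 (mod 37); (14|37)=-1, (9|37)=+1; sign (−1)^0·-1^0·+1^1 = +1.
(a,b)_13: α=2, u≡8; β=1, v≡10 (mod 13); (8|13)=-1, (10|13)=+1; sign (−1)^0·-1^1·+1^2 = -1.
(a,b)_7: α=1, u≡6; β=0, v≡4 (mod 7); (6|7)=-1, (4|7)=+1; sign (−1)^0·-1^0·+1^1 = +1.
(a,b)_23: α=1, u≡12; β=1, v≡9 (mod 23); (12|23)=+1, (9|23)=+1; sign (−1)^1·+1^1·+1^1 = -1.
(a,b)_2: α=-6, β=-2; u≡1, v≡7 (mod 8); ε(u)ε(v)=0·1, αω(v)=-6·0, βω(u)=-2·0; sum ≡ 0  ⇒  +1.
(508757585, -46345 / ℚ) ramifies at {5, 13, 19, 23, 29, 31}: a division algebra.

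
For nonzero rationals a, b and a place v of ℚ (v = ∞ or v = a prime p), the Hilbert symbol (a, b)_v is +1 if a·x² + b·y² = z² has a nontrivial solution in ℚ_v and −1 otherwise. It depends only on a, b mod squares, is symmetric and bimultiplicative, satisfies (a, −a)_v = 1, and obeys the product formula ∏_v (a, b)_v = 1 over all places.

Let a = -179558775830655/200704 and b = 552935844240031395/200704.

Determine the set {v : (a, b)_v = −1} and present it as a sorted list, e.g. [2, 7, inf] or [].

[11, 17]

(a, b) ≡ (-56695, 1595) mod (ℚ^×)²; places V = {2, 3, 5, 7, 11, 13, 17, 23, 29, 37, ∞}.
(a,b)_∞: sgn(-56695)=−, sgn(1595)=+, so +1.
(a,b)_7: α=-2, u≡3; β=-2, v≡3 (mod 7); (3|7)=-1, (3|7)=-1; sign (−1)^0·-1^-2·-1^-2 = +1.
(a,b)_11: α=0, u≡6; β=3, v≡2 (mod 11); (6|11)=-1, (2|11)=-1; sign (−1)^0·-1^3·-1^0 = -1.
(a,b)_37: α=2, u≡26; β=2, v≡26 (mod 37); (26|37)=+1, (26|37)=+1; sign (−1)^0·+1^2·+1^2 = +1.
(a,b)_23: α=1, u≡20; β=2, v≡1 (mod 23); (20|23)=-1, (1|23)=+1; sign (−1)^0·-1^2·+1^1 = +1.
(a,b)_13: α=4, u≡8; β=2, v≡12 (mod 13); (8|13)=-1, (12|13)=+1; sign (−1)^0·-1^2·+1^4 = +1.
(a,b)_29: α=1, u≡15; β=1, v≡19 (mod 29); (15|29)=-1, (19|29)=-1; sign (−1)^0·-1^1·-1^1 = +1.
(a,b)_17: α=1, u≡3; β=2, v≡5 (mod 17); (3|17)=-1, (5|17)=-1; sign (−1)^0·-1^2·-1^1 = -1.
(a,b)_5: α=1, u≡1; β=1, v≡1 (mod 5); (1|5)=+1, (1|5)=+1; sign (−1)^0·+1^1·+1^1 = +1.
(a,b)_2: α=-12, β=-12; u≡1, v≡3 (mod 8); ε(u)ε(v)=0·1, αω(v)=-12·1, βω(u)=-12·0; sum ≡ 0  ⇒  +1.
(a,b)_3: α=4, u≡2; β=4, v≡2 (mod 3); (2|3)=-1, (2|3)=-1; sign (−1)^0·-1^4·-1^4 = +1.
|Ram(-56695, 1595)| = 2, even; anisotropic at {11, 17}.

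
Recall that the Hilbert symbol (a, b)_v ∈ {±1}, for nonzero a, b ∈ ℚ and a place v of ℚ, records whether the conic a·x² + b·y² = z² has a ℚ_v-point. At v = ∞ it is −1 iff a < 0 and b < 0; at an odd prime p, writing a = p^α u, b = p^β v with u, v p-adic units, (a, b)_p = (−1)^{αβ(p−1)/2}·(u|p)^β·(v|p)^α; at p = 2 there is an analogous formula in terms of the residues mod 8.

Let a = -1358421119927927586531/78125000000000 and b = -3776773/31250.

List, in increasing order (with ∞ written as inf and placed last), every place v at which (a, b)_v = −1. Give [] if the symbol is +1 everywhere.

[13, inf]

Mod squares: a ≡ -182, b ≡ -26. Check v ∈ {∞, 2, 3, 5, 7, 11, 13, 31}.
v=3: a=3^2·(≡1), b=3^0·(≡1) mod 3; (1|3)=+1, (1|3)=+1; (−1)^{2·0·1}·(+1)^0·(+1)^2 = +1.
v=13: a=13^3·(≡9), b=13^1·(≡5) mod 13; (9|13)=+1, (5|13)=-1; (−1)^{3·1·6}·(+1)^1·(-1)^3 = -1.
v=2: v_2(a)=-9, v_2(b)=-1; units ≡ 5, 3 (mod 8); ε·ε+αω+βω = 0·1+-9·1+-1·1 ≡ 0  ⇒  (a,b)_2 = +1.
v=11: a=11^6·(≡9), b=11^2·(≡6) mod 11; (9|11)=+1, (6|11)=-1; (−1)^{6·2·5}·(+1)^2·(-1)^6 = +1.
v=∞: -182 < 0 and -26 < 0  ⇒  (a,b)_∞ = -1.
v=7: a=7^9·(≡2), b=7^4·(≡1) mod 7; (2|7)=+1, (1|7)=+1; (−1)^{9·4·3}·(+1)^4·(+1)^9 = +1.
v=31: a=31^2·(≡2), b=31^0·(≡25) mod 31; (2|31)=+1, (25|31)=+1; (−1)^{2·0·15}·(+1)^0·(+1)^2 = +1.
v=5: a=5^-16·(≡2), b=5^-6·(≡1) mod 5; (2|5)=-1, (1|5)=+1; (−1)^{-16·-6·2}·(-1)^-6·(+1)^-16 = +1.
Ram(-182, -26) = {13, ∞}; no ℚ_13-point on the conic.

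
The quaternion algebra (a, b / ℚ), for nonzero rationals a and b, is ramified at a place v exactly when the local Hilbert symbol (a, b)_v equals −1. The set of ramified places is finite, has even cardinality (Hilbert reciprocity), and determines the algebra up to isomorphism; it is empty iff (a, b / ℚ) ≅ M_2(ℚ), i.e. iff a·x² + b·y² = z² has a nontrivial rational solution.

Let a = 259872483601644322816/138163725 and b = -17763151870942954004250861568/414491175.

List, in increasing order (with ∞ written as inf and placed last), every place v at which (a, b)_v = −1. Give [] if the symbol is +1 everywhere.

(a, b) ≡ (21, -3094) mod (ℚ^×)²; places V = {2, 3, 5, 7, 11, 13, 17, 19, 23, ∞}.
(a,b)_11: α=10, u≡7; β=14, v≡8 (mod 11); (7|11)=-1, (8|11)=-1; sign (−1)^0·-1^14·-1^10 = +1.
(a,b)_3: α=-7, u≡1; β=-8, v≡2 (mod 3); (1|3)=+1, (2|3)=-1; sign (−1)^0·+1^-8·-1^-7 = -1.
(a,b)_17: α=2, u≡4; β=3, v≡3 (mod 17); (4|17)=+1, (3|17)=-1; sign (−1)^0·+1^3·-1^2 = +1.
(a,b)_5: α=-2, u≡4; β=-2, v≡1 (mod 5); (4|5)=+1, (1|5)=+1; sign (−1)^0·+1^-2·+1^-2 = +1.
(a,b)_13: α=0, u≡11; β=3, v≡1 (mod 13); (11|13)=-1, (1|13)=+1; sign (−1)^0·-1^3·+1^0 = -1.
(a,b)_23: α=2, u≡15; β=2, v≡10 (mod 23); (15|23)=-1, (10|23)=-1; sign (−1)^0·-1^2·-1^2 = +1.
(a,b)_2: α=16, β=13; u≡5, v≡5 (mod 8); ε(u)ε(v)=0·0, αω(v)=16·1, βω(u)=13·1; sum ≡ 1  ⇒  -1.
(a,b)_7: α=-1, u≡6; β=-1, v≡3 (mod 7); (6|7)=-1, (3|7)=-1; sign (−1)^1·-1^-1·-1^-1 = -1.
(a,b)_∞: sgn(21)=+, sgn(-3094)=−, so +1.
(a,b)_19: α=-2, u≡3; β=-2, v≡14 (mod 19); (3|19)=-1, (14|19)=-1; sign (−1)^0·-1^-2·-1^-2 = +1.
Ram(21, -3094) = {2, 3, 7, 13}; no ℚ_2-point on the conic.

[2, 3, 7, 13]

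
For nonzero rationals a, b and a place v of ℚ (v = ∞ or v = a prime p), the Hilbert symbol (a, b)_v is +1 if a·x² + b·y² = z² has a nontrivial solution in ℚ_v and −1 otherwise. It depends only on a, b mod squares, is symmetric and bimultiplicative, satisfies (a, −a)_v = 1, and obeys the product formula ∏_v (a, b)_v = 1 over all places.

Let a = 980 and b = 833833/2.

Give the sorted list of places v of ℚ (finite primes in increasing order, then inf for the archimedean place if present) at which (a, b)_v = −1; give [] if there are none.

[2, 7, 13, 17]

Mod squares: a ≡ 5, b ≡ 34034. Check v ∈ {∞, 2, 5, 7, 11, 13, 17}.
v=17: a=17^0·(≡11), b=17^1·(≡2) mod 17; (11|17)=-1, (2|17)=+1; (−1)^{0·1·8}·(-1)^1·(+1)^0 = -1.
v=2: v_2(a)=2, v_2(b)=-1; units ≡ 5, 1 (mod 8); ε·ε+αω+βω = 0·0+2·0+-1·1 ≡ 1  ⇒  (a,b)_2 = -1.
v=∞: 5 > 0 and 34034 > 0  ⇒  (a,b)_∞ = +1.
v=13: a=13^0·(≡5), b=13^1·(≡6) mod 13; (5|13)=-1, (6|13)=-1; (−1)^{0·1·6}·(-1)^1·(-1)^0 = -1.
v=7: a=7^2·(≡6), b=7^3·(≡1) mod 7; (6|7)=-1, (1|7)=+1; (−1)^{2·3·3}·(-1)^3·(+1)^2 = -1.
v=5: a=5^1·(≡1), b=5^0·(≡4) mod 5; (1|5)=+1, (4|5)=+1; (−1)^{1·0·2}·(+1)^0·(+1)^1 = +1.
v=11: a=11^0·(≡1), b=11^1·(≡1) mod 11; (1|11)=+1, (1|11)=+1; (−1)^{0·1·5}·(+1)^1·(+1)^0 = +1.
|Ram(5, 34034)| = 4, even; anisotropic at {2, 7, 13, 17}.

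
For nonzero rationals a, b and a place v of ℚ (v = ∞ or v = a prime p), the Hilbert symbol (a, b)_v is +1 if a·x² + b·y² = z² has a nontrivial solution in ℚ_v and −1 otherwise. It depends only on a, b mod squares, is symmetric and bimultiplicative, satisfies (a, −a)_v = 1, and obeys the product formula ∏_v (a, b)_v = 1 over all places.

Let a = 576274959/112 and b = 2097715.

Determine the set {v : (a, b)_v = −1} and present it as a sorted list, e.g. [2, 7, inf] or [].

[5, 17]

Mod squares: a ≡ 9177, b ≡ 2097715. Check v ∈ {∞, 2, 3, 5, 7, 13, 17, 19, 23, 29, 37}.
v=∞: 9177 > 0 and 2097715 > 0  ⇒  (a,b)_∞ = +1.
v=13: a=13^2·(≡3), b=13^0·(≡9) mod 13; (3|13)=+1, (9|13)=+1; (−1)^{2·0·6}·(+1)^0·(+1)^2 = +1.
v=3: a=3^3·(≡2), b=3^0·(≡1) mod 3; (2|3)=-1, (1|3)=+1; (−1)^{3·0·1}·(-1)^0·(+1)^3 = +1.
v=29: a=29^0·(≡5), b=29^1·(≡9) mod 29; (5|29)=+1, (9|29)=+1; (−1)^{0·1·14}·(+1)^1·(+1)^0 = +1.
v=2: v_2(a)=-4, v_2(b)=0; units ≡ 1, 3 (mod 8); ε·ε+αω+βω = 0·1+-4·1+0·0 ≡ 0  ⇒  (a,b)_2 = +1.
v=23: a=23^1·(≡18), b=23^1·(≡10) mod 23; (18|23)=+1, (10|23)=-1; (−1)^{1·1·11}·(+1)^1·(-1)^1 = +1.
v=7: a=7^-1·(≡4), b=7^0·(≡4) mod 7; (4|7)=+1, (4|7)=+1; (−1)^{-1·0·3}·(+1)^0·(+1)^-1 = +1.
v=19: a=19^1·(≡14), b=19^0·(≡1) mod 19; (14|19)=-1, (1|19)=+1; (−1)^{1·0·9}·(-1)^0·(+1)^1 = +1.
v=5: a=5^0·(≡2), b=5^1·(≡3) mod 5; (2|5)=-1, (3|5)=-1; (−1)^{0·1·2}·(-1)^1·(-1)^0 = -1.
v=37: a=37^0·(≡33), b=37^1·(≡11) mod 37; (33|37)=+1, (11|37)=+1; (−1)^{0·1·18}·(+1)^1·(+1)^0 = +1.
v=17: a=17^2·(≡5), b=17^1·(≡9) mod 17; (5|17)=-1, (9|17)=+1; (−1)^{2·1·8}·(-1)^1·(+1)^2 = -1.
|Ram(9177, 2097715)| = 2, even; anisotropic at {5, 17}.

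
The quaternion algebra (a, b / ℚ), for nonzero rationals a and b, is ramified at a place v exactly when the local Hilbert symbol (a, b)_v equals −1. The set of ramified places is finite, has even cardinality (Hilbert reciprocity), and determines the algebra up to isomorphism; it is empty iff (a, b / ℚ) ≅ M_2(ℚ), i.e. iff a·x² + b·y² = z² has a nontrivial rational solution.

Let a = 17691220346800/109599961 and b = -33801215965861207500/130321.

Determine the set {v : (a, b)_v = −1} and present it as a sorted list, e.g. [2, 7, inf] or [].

(a, b) ≡ (187, -1547) mod (ℚ^×)²; places V = {2, 3, 5, 7, 11, 13, 17, 19, 29, ∞}.
(a,b)_11: α=1, u≡10; β=0, v≡3 (mod 11); (10|11)=-1, (3|11)=+1; sign (−1)^0·-1^0·+1^1 = +1.
(a,b)_17: α=1, u≡5; β=3, v≡10 (mod 17); (5|17)=-1, (10|17)=-1; sign (−1)^0·-1^3·-1^1 = +1.
(a,b)_∞: sgn(187)=+, sgn(-1547)=−, so +1.
(a,b)_3: α=0, u≡1; β=2, v≡1 (mod 3); (1|3)=+1, (1|3)=+1; sign (−1)^0·+1^2·+1^0 = +1.
(a,b)_29: α=-2, u≡5; β=0, v≡12 (mod 29); (5|29)=+1, (12|29)=-1; sign (−1)^0·+1^0·-1^-2 = +1.
(a,b)_7: α=2, u≡6; β=7, v≡6 (mod 7); (6|7)=-1, (6|7)=-1; sign (−1)^0·-1^7·-1^2 = -1.
(a,b)_13: α=6, u≡2; β=5, v≡11 (mod 13); (2|13)=-1, (11|13)=-1; sign (−1)^0·-1^5·-1^6 = -1.
(a,b)_5: α=2, u≡2; β=4, v≡3 (mod 5); (2|5)=-1, (3|5)=-1; sign (−1)^0·-1^4·-1^2 = +1.
(a,b)_19: α=-4, u≡11; β=-4, v≡1 (mod 19); (11|19)=+1, (1|19)=+1; sign (−1)^0·+1^-4·+1^-4 = +1.
(a,b)_2: α=4, β=2; u≡3, v≡5 (mod 8); ε(u)ε(v)=1·0, αω(v)=4·1, βω(u)=2·1; sum ≡ 0  ⇒  +1.
(187, -1547 / ℚ) ramifies at {7, 13}: a division algebra.

[7, 13]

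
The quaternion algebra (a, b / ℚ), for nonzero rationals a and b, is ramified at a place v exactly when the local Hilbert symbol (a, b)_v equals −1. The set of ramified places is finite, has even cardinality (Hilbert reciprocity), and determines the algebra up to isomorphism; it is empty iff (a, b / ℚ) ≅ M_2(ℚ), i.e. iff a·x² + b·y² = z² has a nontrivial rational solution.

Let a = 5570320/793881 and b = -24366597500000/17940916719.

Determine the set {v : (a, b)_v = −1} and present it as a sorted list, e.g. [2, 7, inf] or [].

[5, 19, 29, 31]

(a, b) ≡ (145, -170810) mod (ℚ^×)²; places V = {2, 3, 5, 7, 11, 19, 29, 31, ∞}.
(a,b)_29: α=1, u≡7; β=1, v≡26 (mod 29); (7|29)=+1, (26|29)=-1; sign (−1)^0·+1^1·-1^1 = -1.
(a,b)_7: α=4, u≡6; β=2, v≡4 (mod 7); (6|7)=-1, (4|7)=+1; sign (−1)^0·-1^2·+1^4 = +1.
(a,b)_11: α=-2, u≡6; β=-2, v≡1 (mod 11); (6|11)=-1, (1|11)=+1; sign (−1)^0·-1^-2·+1^-2 = +1.
(a,b)_5: α=1, u≡4; β=7, v≡3 (mod 5); (4|5)=+1, (3|5)=-1; sign (−1)^0·+1^7·-1^1 = -1.
(a,b)_2: α=4, β=5; u≡1, v≡3 (mod 8); ε(u)ε(v)=0·1, αω(v)=4·1, βω(u)=5·0; sum ≡ 0  ⇒  +1.
(a,b)_∞: sgn(145)=+, sgn(-170810)=−, so +1.
(a,b)_3: α=-8, u≡1; β=-14, v≡1 (mod 3); (1|3)=+1, (1|3)=+1; sign (−1)^0·+1^-14·+1^-8 = +1.
(a,b)_19: α=0, u≡13; β=3, v≡7 (mod 19); (13|19)=-1, (7|19)=+1; sign (−1)^0·-1^3·+1^0 = -1.
(a,b)_31: α=0, u≡27; β=-1, v≡14 (mod 31); (27|31)=-1, (14|31)=+1; sign (−1)^0·-1^-1·+1^0 = -1.
(145, -170810 / ℚ) ramifies at {5, 19, 29, 31}: a division algebra.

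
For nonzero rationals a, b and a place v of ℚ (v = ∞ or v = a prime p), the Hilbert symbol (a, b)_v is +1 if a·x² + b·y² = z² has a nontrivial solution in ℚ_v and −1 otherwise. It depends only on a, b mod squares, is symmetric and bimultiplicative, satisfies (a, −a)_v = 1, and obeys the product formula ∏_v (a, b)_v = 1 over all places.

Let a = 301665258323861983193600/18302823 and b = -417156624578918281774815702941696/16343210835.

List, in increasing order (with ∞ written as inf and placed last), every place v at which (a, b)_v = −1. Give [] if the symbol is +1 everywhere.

(a, b) ≡ (289478, -27500410) mod (ℚ^×)²; places V = {2, 3, 5, 7, 11, 19, 23, 29, 31, 43, ∞}.
(a,b)_7: α=-5, u≡5; β=-9, v≡2 (mod 7); (5|7)=-1, (2|7)=+1; sign (−1)^1·-1^-9·+1^-5 = +1.
(a,b)_19: α=2, u≡15; β=3, v≡1 (mod 19); (15|19)=-1, (1|19)=+1; sign (−1)^0·-1^3·+1^2 = -1.
(a,b)_23: α=1, u≡15; β=1, v≡13 (mod 23); (15|23)=-1, (13|23)=+1; sign (−1)^1·-1^1·+1^1 = +1.
(a,b)_2: α=9, β=19; u≡3, v≡3 (mod 8); ε(u)ε(v)=1·1, αω(v)=9·1, βω(u)=19·1; sum ≡ 1  ⇒  -1.
(a,b)_29: α=1, u≡1; β=1, v≡27 (mod 29); (1|29)=+1, (27|29)=-1; sign (−1)^0·+1^1·-1^1 = -1.
(a,b)_5: α=2, u≡3; β=-1, v≡2 (mod 5); (3|5)=-1, (2|5)=-1; sign (−1)^0·-1^-1·-1^2 = -1.
(a,b)_3: α=-2, u≡2; β=-4, v≡2 (mod 3); (2|3)=-1, (2|3)=-1; sign (−1)^0·-1^-4·-1^-2 = +1.
(a,b)_∞: sgn(289478)=+, sgn(-27500410)=−, so +1.
(a,b)_11: α=-2, u≡6; β=0, v≡8 (mod 11); (6|11)=-1, (8|11)=-1; sign (−1)^0·-1^0·-1^-2 = +1.
(a,b)_31: α=5, u≡20; β=7, v≡23 (mod 31); (20|31)=+1, (23|31)=-1; sign (−1)^1·+1^7·-1^5 = +1.
(a,b)_43: α=4, u≡2; β=6, v≡17 (mod 43); (2|43)=-1, (17|43)=+1; sign (−1)^0·-1^6·+1^4 = +1.
Ram(289478, -27500410) = {2, 5, 19, 29}; no ℚ_2-point on the conic.

[2, 5, 19, 29]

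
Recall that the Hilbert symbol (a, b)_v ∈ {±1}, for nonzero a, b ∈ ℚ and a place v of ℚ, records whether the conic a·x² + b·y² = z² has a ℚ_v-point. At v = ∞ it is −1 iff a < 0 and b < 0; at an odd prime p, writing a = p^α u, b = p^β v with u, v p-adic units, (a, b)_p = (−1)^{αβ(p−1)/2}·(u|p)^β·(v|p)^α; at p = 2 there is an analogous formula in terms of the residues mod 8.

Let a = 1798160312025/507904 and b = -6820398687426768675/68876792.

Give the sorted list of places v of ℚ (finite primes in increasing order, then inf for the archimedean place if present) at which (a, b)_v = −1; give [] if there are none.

[2, 31]

(a, b) ≡ (31, -2666) mod (ℚ^×)²; places V = {2, 3, 5, 7, 11, 17, 31, 43, ∞}.
(a,b)_2: α=-14, β=-3; u≡7, v≡3 (mod 8); ε(u)ε(v)=1·1, αω(v)=-14·1, βω(u)=-3·0; sum ≡ 1  ⇒  -1.
(a,b)_43: α=2, u≡6; β=3, v≡23 (mod 43); (6|43)=+1, (23|43)=+1; sign (−1)^0·+1^3·+1^2 = +1.
(a,b)_11: α=2, u≡9; β=4, v≡10 (mod 11); (9|11)=+1, (10|11)=-1; sign (−1)^0·+1^4·-1^2 = +1.
(a,b)_∞: sgn(31)=+, sgn(-2666)=−, so +1.
(a,b)_5: α=2, u≡4; β=2, v≡4 (mod 5); (4|5)=+1, (4|5)=+1; sign (−1)^0·+1^2·+1^2 = +1.
(a,b)_17: α=0, u≡12; β=-2, v≡10 (mod 17); (12|17)=-1, (10|17)=-1; sign (−1)^0·-1^-2·-1^0 = +1.
(a,b)_7: α=2, u≡6; β=2, v≡2 (mod 7); (6|7)=-1, (2|7)=+1; sign (−1)^0·-1^2·+1^2 = +1.
(a,b)_31: α=-1, u≡9; β=-3, v≡20 (mod 31); (9|31)=+1, (20|31)=+1; sign (−1)^1·+1^-3·+1^-1 = -1.
(a,b)_3: α=8, u≡1; β=14, v≡1 (mod 3); (1|3)=+1, (1|3)=+1; sign (−1)^0·+1^14·+1^8 = +1.
Ram(31, -2666) = {2, 31}; no ℚ_2-point on the conic.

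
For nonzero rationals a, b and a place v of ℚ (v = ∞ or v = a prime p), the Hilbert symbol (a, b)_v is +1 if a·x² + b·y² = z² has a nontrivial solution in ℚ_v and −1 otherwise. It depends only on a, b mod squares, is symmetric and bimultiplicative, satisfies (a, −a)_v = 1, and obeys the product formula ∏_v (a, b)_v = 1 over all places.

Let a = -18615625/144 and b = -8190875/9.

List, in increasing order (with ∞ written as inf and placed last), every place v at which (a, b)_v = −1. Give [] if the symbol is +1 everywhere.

Mod squares: a ≡ -29785, b ≡ -327635. Check v ∈ {∞, 2, 3, 5, 7, 11, 23, 37}.
v=5: a=5^5·(≡2), b=5^3·(≡2) mod 5; (2|5)=-1, (2|5)=-1; (−1)^{5·3·2}·(-1)^3·(-1)^5 = +1.
v=37: a=37^1·(≡9), b=37^1·(≡16) mod 37; (9|37)=+1, (16|37)=+1; (−1)^{1·1·18}·(+1)^1·(+1)^1 = +1.
v=∞: -29785 < 0 and -327635 < 0  ⇒  (a,b)_∞ = -1.
v=7: a=7^1·(≡4), b=7^1·(≡1) mod 7; (4|7)=+1, (1|7)=+1; (−1)^{1·1·3}·(+1)^1·(+1)^1 = -1.
v=11: a=11^0·(≡5), b=11^1·(≡1) mod 11; (5|11)=+1, (1|11)=+1; (−1)^{0·1·5}·(+1)^1·(+1)^0 = +1.
v=3: a=3^-2·(≡2), b=3^-2·(≡1) mod 3; (2|3)=-1, (1|3)=+1; (−1)^{-2·-2·1}·(-1)^-2·(+1)^-2 = +1.
v=23: a=23^1·(≡3), b=23^1·(≡11) mod 23; (3|23)=+1, (11|23)=-1; (−1)^{1·1·11}·(+1)^1·(-1)^1 = +1.
v=2: v_2(a)=-4, v_2(b)=0; units ≡ 7, 5 (mod 8); ε·ε+αω+βω = 1·0+-4·1+0·0 ≡ 0  ⇒  (a,b)_2 = +1.
(-29785, -327635 / ℚ) ramifies at {7, ∞}: a division algebra.

[7, inf]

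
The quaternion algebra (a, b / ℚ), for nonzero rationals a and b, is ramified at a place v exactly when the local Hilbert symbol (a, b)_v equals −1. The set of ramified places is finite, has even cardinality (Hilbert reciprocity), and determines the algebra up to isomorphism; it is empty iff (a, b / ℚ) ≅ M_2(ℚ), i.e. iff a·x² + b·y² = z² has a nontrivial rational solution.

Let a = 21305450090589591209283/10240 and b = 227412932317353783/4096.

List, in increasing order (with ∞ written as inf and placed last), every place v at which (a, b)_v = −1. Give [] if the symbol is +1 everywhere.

(a, b) ≡ (30030, 7) mod (ℚ^×)²; places V = {2, 3, 5, 7, 11, 13, 19, ∞}.
(a,b)_∞: sgn(30030)=+, sgn(7)=+, so +1.
(a,b)_5: α=-1, u≡1; β=0, v≡3 (mod 5); (1|5)=+1, (3|5)=-1; sign (−1)^0·+1^0·-1^-1 = -1.
(a,b)_11: α=3, u≡6; β=2, v≡10 (mod 11); (6|11)=-1, (10|11)=-1; sign (−1)^0·-1^2·-1^3 = -1.
(a,b)_7: α=5, u≡5; β=3, v≡1 (mod 7); (5|7)=-1, (1|7)=+1; sign (−1)^1·-1^3·+1^5 = +1.
(a,b)_3: α=9, u≡2; β=12, v≡1 (mod 3); (2|3)=-1, (1|3)=+1; sign (−1)^0·-1^12·+1^9 = +1.
(a,b)_13: α=5, u≡3; β=4, v≡5 (mod 13); (3|13)=+1, (5|13)=-1; sign (−1)^0·+1^4·-1^5 = -1.
(a,b)_2: α=-11, β=-12; u≡7, v≡7 (mod 8); ε(u)ε(v)=1·1, αω(v)=-11·0, βω(u)=-12·0; sum ≡ 1  ⇒  -1.
(a,b)_19: α=4, u≡2; β=2, v≡9 (mod 19); (2|19)=-1, (9|19)=+1; sign (−1)^0·-1^2·+1^4 = +1.
(30030, 7 / ℚ) ramifies at {2, 5, 11, 13}: a division algebra.

[2, 5, 11, 13]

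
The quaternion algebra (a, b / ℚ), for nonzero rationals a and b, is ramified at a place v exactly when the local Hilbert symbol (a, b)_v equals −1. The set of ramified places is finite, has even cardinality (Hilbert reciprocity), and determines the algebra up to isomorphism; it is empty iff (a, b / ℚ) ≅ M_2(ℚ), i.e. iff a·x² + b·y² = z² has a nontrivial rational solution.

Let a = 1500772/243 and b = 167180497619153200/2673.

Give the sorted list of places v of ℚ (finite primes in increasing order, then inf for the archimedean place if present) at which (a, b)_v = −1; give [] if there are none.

(a, b) ≡ (22971, 13299) mod (ℚ^×)²; places V = {2, 3, 5, 7, 11, 13, 19, 31, ∞}.
(a,b)_∞: sgn(22971)=+, sgn(13299)=+, so +1.
(a,b)_31: α=1, u≡2; β=3, v≡27 (mod 31); (2|31)=+1, (27|31)=-1; sign (−1)^1·+1^3·-1^1 = +1.
(a,b)_11: α=0, u≡9; β=-1, v≡6 (mod 11); (9|11)=+1, (6|11)=-1; sign (−1)^0·+1^-1·-1^0 = +1.
(a,b)_7: α=2, u≡2; β=2, v≡5 (mod 7); (2|7)=+1, (5|7)=-1; sign (−1)^0·+1^2·-1^2 = +1.
(a,b)_3: α=-5, u≡1; β=-5, v≡2 (mod 3); (1|3)=+1, (2|3)=-1; sign (−1)^1·+1^-5·-1^-5 = +1.
(a,b)_13: α=1, u≡12; β=3, v≡3 (mod 13); (12|13)=+1, (3|13)=+1; sign (−1)^0·+1^3·+1^1 = +1.
(a,b)_19: α=1, u≡13; β=4, v≡3 (mod 19); (13|19)=-1, (3|19)=-1; sign (−1)^0·-1^4·-1^1 = -1.
(a,b)_5: α=0, u≡4; β=2, v≡1 (mod 5); (4|5)=+1, (1|5)=+1; sign (−1)^0·+1^2·+1^0 = +1.
(a,b)_2: α=2, β=4; u≡3, v≡3 (mod 8); ε(u)ε(v)=1·1, αω(v)=2·1, βω(u)=4·1; sum ≡ 1  ⇒  -1.
Ram(22971, 13299) = {2, 19}; no ℚ_2-point on the conic.

[2, 19]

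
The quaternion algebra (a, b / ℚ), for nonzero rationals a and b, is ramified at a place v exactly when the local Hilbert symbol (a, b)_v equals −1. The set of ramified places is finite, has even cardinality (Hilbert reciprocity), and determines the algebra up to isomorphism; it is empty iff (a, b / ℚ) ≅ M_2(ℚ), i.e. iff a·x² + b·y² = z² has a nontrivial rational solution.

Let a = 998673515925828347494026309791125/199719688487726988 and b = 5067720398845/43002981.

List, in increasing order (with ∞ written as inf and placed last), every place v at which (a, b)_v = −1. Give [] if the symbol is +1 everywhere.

[3, 5, 13, 19]

Mod squares: a ≡ 85215, b ≡ 596505. Check v ∈ {∞, 2, 3, 5, 7, 13, 19, 23, 37, 53}.
v=2: v_2(a)=-2, v_2(b)=0; units ≡ 7, 1 (mod 8); ε·ε+αω+βω = 1·0+-2·0+0·0 ≡ 0  ⇒  (a,b)_2 = +1.
v=5: a=5^3·(≡3), b=5^1·(≡4) mod 5; (3|5)=-1, (4|5)=+1; (−1)^{3·1·2}·(-1)^1·(+1)^3 = -1.
v=19: a=19^11·(≡7), b=19^5·(≡11) mod 19; (7|19)=+1, (11|19)=+1; (−1)^{11·5·9}·(+1)^5·(+1)^11 = -1.
v=53: a=53^-4·(≡52), b=53^-2·(≡7) mod 53; (52|53)=+1, (7|53)=+1; (−1)^{-4·-2·26}·(+1)^-2·(+1)^-4 = +1.
v=7: a=7^-2·(≡1), b=7^-1·(≡1) mod 7; (1|7)=+1, (1|7)=+1; (−1)^{-2·-1·3}·(+1)^-1·(+1)^-2 = +1.
v=3: a=3^-17·(≡1), b=3^-7·(≡1) mod 3; (1|3)=+1, (1|3)=+1; (−1)^{-17·-7·1}·(+1)^-7·(+1)^-17 = -1.
v=23: a=23^3·(≡18), b=23^1·(≡17) mod 23; (18|23)=+1, (17|23)=-1; (−1)^{3·1·11}·(+1)^1·(-1)^3 = +1.
v=37: a=37^6·(≡34), b=37^2·(≡4) mod 37; (34|37)=+1, (4|37)=+1; (−1)^{6·2·18}·(+1)^2·(+1)^6 = +1.
v=∞: 85215 > 0 and 596505 > 0  ⇒  (a,b)_∞ = +1.
v=13: a=13^3·(≡4), b=13^1·(≡11) mod 13; (4|13)=+1, (11|13)=-1; (−1)^{3·1·6}·(+1)^1·(-1)^3 = -1.
Ram(85215, 596505) = {3, 5, 13, 19}; no ℚ_3-point on the conic.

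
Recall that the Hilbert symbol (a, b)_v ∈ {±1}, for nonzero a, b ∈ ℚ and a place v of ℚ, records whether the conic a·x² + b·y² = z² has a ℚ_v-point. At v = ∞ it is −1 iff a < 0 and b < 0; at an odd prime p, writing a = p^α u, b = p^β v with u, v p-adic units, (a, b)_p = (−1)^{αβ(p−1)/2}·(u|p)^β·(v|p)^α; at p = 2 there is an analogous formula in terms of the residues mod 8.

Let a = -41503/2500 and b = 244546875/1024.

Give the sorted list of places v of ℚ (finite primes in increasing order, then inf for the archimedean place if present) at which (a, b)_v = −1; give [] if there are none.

[7, 47]

(a, b) ≡ (-7, 1739) mod (ℚ^×)²; places V = {2, 3, 5, 7, 11, 37, 47, ∞}.
(a,b)_3: α=0, u≡2; β=2, v≡2 (mod 3); (2|3)=-1, (2|3)=-1; sign (−1)^0·-1^2·-1^0 = +1.
(a,b)_37: α=0, u≡34; β=1, v≡10 (mod 37); (34|37)=+1, (10|37)=+1; sign (−1)^0·+1^1·+1^0 = +1.
(a,b)_2: α=-2, β=-10; u≡1, v≡3 (mod 8); ε(u)ε(v)=0·1, αω(v)=-2·1, βω(u)=-10·0; sum ≡ 0  ⇒  +1.
(a,b)_11: α=2, u≡3; β=0, v≡1 (mod 11); (3|11)=+1, (1|11)=+1; sign (−1)^0·+1^0·+1^2 = +1.
(a,b)_7: α=3, u≡5; β=0, v≡3 (mod 7); (5|7)=-1, (3|7)=-1; sign (−1)^0·-1^0·-1^3 = -1.
(a,b)_5: α=-4, u≡3; β=6, v≡4 (mod 5); (3|5)=-1, (4|5)=+1; sign (−1)^0·-1^6·+1^-4 = +1.
(a,b)_47: α=0, u≡5; β=1, v≡1 (mod 47); (5|47)=-1, (1|47)=+1; sign (−1)^0·-1^1·+1^0 = -1.
(a,b)_∞: sgn(-7)=−, sgn(1739)=+, so +1.
Ram(-7, 1739) = {7, 47}; no ℚ_7-point on the conic.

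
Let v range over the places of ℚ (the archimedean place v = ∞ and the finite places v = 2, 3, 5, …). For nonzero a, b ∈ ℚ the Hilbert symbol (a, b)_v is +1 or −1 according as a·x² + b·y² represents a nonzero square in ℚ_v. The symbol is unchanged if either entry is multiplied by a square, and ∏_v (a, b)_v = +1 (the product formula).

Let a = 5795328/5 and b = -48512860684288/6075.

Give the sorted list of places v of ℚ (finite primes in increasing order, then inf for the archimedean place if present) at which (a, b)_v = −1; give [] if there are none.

[3, 7]

(a, b) ≡ (2310, -39) mod (ℚ^×)²; places V = {2, 3, 5, 7, 11, 13, ∞}.
(a,b)_∞: sgn(2310)=+, sgn(-39)=−, so +1.
(a,b)_2: α=9, β=18; u≡3, v≡1 (mod 8); ε(u)ε(v)=1·0, αω(v)=9·0, βω(u)=18·1; sum ≡ 0  ⇒  +1.
(a,b)_7: α=3, u≡1; β=6, v≡5 (mod 7); (1|7)=+1, (5|7)=-1; sign (−1)^0·+1^6·-1^3 = -1.
(a,b)_5: α=-1, u≡3; β=-2, v≡4 (mod 5); (3|5)=-1, (4|5)=+1; sign (−1)^0·-1^-2·+1^-1 = +1.
(a,b)_13: α=0, u≡9; β=1, v≡12 (mod 13); (9|13)=+1, (12|13)=+1; sign (−1)^0·+1^1·+1^0 = +1.
(a,b)_3: α=1, u≡2; β=-5, v≡2 (mod 3); (2|3)=-1, (2|3)=-1; sign (−1)^1·-1^-5·-1^1 = -1.
(a,b)_11: α=1, u≡5; β=2, v≡3 (mod 11); (5|11)=+1, (3|11)=+1; sign (−1)^0·+1^2·+1^1 = +1.
Ram(2310, -39) = {3, 7}; no ℚ_3-point on the conic.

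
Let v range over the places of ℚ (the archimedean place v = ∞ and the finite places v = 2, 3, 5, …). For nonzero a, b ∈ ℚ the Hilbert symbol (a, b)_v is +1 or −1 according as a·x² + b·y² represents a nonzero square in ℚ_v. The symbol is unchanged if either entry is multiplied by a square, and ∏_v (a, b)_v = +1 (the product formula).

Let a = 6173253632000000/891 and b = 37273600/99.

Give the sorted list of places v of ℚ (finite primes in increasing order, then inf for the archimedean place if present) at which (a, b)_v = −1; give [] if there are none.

[7, 13]

(a, b) ≡ (2002, 1001) mod (ℚ^×)²; places V = {2, 3, 5, 7, 11, 13, ∞}.
(a,b)_5: α=6, u≡3; β=2, v≡1 (mod 5); (3|5)=-1, (1|5)=+1; sign (−1)^0·-1^2·+1^6 = +1.
(a,b)_13: α=3, u≡7; β=1, v≡3 (mod 13); (7|13)=-1, (3|13)=+1; sign (−1)^0·-1^1·+1^3 = -1.
(a,b)_3: α=-4, u≡1; β=-2, v≡2 (mod 3); (1|3)=+1, (2|3)=-1; sign (−1)^0·+1^-2·-1^-4 = +1.
(a,b)_2: α=19, β=14; u≡1, v≡1 (mod 8); ε(u)ε(v)=0·0, αω(v)=19·0, βω(u)=14·0; sum ≡ 0  ⇒  +1.
(a,b)_∞: sgn(2002)=+, sgn(1001)=+, so +1.
(a,b)_7: α=3, u≡6; β=1, v≡5 (mod 7); (6|7)=-1, (5|7)=-1; sign (−1)^1·-1^1·-1^3 = -1.
(a,b)_11: α=-1, u≡10; β=-1, v≡5 (mod 11); (10|11)=-1, (5|11)=+1; sign (−1)^1·-1^-1·+1^-1 = +1.
(2002, 1001 / ℚ) ramifies at {7, 13}: a division algebra.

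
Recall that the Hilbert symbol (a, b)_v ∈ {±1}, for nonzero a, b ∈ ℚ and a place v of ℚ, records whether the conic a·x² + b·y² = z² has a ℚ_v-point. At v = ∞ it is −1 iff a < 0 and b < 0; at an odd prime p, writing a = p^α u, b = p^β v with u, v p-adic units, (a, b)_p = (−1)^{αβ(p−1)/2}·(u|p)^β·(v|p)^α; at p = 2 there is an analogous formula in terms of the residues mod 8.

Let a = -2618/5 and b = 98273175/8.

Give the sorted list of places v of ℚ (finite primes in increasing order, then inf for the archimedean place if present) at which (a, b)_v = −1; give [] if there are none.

[2, 3, 7, 11]

(a, b) ≡ (-13090, 1326) mod (ℚ^×)²; places V = {2, 3, 5, 7, 11, 13, 17, ∞}.
(a,b)_3: α=0, u≡2; β=1, v≡1 (mod 3); (2|3)=-1, (1|3)=+1; sign (−1)^0·-1^1·+1^0 = -1.
(a,b)_17: α=1, u≡10; β=1, v≡14 (mod 17); (10|17)=-1, (14|17)=-1; sign (−1)^0·-1^1·-1^1 = +1.
(a,b)_11: α=1, u≡3; β=2, v≡7 (mod 11); (3|11)=+1, (7|11)=-1; sign (−1)^0·+1^2·-1^1 = -1.
(a,b)_∞: sgn(-13090)=−, sgn(1326)=+, so +1.
(a,b)_2: α=1, β=-3; u≡7, v≡7 (mod 8); ε(u)ε(v)=1·1, αω(v)=1·0, βω(u)=-3·0; sum ≡ 1  ⇒  -1.
(a,b)_7: α=1, u≡5; β=2, v≡5 (mod 7); (5|7)=-1, (5|7)=-1; sign (−1)^0·-1^2·-1^1 = -1.
(a,b)_5: α=-1, u≡2; β=2, v≡4 (mod 5); (2|5)=-1, (4|5)=+1; sign (−1)^0·-1^2·+1^-1 = +1.
(a,b)_13: α=0, u≡12; β=1, v≡5 (mod 13); (12|13)=+1, (5|13)=-1; sign (−1)^0·+1^1·-1^0 = +1.
|Ram(-13090, 1326)| = 4, even; anisotropic at {2, 3, 7, 11}.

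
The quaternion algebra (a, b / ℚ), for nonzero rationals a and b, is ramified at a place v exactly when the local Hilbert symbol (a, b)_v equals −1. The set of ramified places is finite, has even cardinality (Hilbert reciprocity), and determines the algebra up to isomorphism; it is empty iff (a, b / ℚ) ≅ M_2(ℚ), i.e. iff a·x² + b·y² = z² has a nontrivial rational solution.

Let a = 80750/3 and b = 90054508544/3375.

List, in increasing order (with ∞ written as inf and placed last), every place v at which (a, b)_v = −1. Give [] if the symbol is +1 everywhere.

[2, 11, 13, 19]

Mod squares: a ≡ 9690, b ≡ 285285. Check v ∈ {∞, 2, 3, 5, 7, 11, 13, 17, 19}.
v=11: a=11^0·(≡7), b=11^1·(≡7) mod 11; (7|11)=-1, (7|11)=-1; (−1)^{0·1·5}·(-1)^1·(-1)^0 = -1.
v=5: a=5^3·(≡2), b=5^-3·(≡2) mod 5; (2|5)=-1, (2|5)=-1; (−1)^{3·-3·2}·(-1)^-3·(-1)^3 = +1.
v=∞: 9690 > 0 and 285285 > 0  ⇒  (a,b)_∞ = +1.
v=3: a=3^-1·(≡2), b=3^-3·(≡1) mod 3; (2|3)=-1, (1|3)=+1; (−1)^{-1·-3·1}·(-1)^-3·(+1)^-1 = +1.
v=17: a=17^1·(≡8), b=17^2·(≡15) mod 17; (8|17)=+1, (15|17)=+1; (−1)^{1·2·8}·(+1)^2·(+1)^1 = +1.
v=19: a=19^1·(≡17), b=19^1·(≡7) mod 19; (17|19)=+1, (7|19)=+1; (−1)^{1·1·9}·(+1)^1·(+1)^1 = -1.
v=2: v_2(a)=1, v_2(b)=14; units ≡ 5, 5 (mod 8); ε·ε+αω+βω = 0·0+1·1+14·1 ≡ 1  ⇒  (a,b)_2 = -1.
v=7: a=7^0·(≡4), b=7^1·(≡1) mod 7; (4|7)=+1, (1|7)=+1; (−1)^{0·1·3}·(+1)^1·(+1)^0 = +1.
v=13: a=13^0·(≡11), b=13^1·(≡4) mod 13; (11|13)=-1, (4|13)=+1; (−1)^{0·1·6}·(-1)^1·(+1)^0 = -1.
(9690, 285285 / ℚ) ramifies at {2, 11, 13, 19}: a division algebra.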